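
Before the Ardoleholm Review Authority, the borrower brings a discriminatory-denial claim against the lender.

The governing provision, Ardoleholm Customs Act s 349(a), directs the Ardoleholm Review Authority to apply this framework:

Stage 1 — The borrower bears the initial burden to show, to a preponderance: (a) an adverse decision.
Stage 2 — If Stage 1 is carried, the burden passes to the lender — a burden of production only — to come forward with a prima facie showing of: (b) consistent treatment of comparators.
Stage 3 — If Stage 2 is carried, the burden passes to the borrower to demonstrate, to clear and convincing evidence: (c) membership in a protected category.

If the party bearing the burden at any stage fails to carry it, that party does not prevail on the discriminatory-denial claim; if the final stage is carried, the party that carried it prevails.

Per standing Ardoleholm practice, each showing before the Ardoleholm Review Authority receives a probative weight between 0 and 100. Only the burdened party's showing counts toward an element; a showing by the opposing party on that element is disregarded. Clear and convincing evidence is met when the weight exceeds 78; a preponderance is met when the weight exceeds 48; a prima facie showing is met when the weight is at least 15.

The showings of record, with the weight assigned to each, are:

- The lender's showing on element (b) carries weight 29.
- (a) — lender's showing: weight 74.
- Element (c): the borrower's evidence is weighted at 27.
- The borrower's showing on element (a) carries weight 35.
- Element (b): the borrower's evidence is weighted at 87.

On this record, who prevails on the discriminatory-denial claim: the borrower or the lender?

Stage 1 (borrower, a preponderance, weight exceeds 48): (a) 35 (lender's 74 disregarded) ≤ 48 — fails.
  Not every element is met, so the borrower fails to carry Stage 1.
The lender prevails.

lender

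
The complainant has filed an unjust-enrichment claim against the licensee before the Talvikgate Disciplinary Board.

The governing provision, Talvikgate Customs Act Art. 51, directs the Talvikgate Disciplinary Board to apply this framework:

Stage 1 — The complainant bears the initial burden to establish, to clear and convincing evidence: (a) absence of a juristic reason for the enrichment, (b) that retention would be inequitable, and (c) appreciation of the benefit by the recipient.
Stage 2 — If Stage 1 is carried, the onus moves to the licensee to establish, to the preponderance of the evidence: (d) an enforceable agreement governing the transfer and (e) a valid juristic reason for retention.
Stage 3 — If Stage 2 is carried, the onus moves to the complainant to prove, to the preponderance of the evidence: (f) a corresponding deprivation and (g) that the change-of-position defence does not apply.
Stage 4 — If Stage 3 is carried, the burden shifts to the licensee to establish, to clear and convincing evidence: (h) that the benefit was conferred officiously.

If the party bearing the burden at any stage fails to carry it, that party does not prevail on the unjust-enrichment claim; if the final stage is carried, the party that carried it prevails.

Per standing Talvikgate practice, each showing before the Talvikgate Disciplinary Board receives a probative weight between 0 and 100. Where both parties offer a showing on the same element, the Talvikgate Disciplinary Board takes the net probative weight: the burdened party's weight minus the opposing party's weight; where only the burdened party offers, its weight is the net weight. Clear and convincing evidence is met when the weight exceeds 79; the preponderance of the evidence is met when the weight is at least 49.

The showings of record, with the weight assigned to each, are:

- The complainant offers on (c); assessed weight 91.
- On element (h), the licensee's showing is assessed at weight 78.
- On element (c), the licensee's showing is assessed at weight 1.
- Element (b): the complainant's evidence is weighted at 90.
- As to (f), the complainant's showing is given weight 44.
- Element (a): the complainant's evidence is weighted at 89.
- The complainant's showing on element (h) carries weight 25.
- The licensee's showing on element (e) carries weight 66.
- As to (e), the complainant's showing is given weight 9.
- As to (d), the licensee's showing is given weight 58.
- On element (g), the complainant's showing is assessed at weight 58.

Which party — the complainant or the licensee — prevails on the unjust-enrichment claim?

licensee

At Stage 1 the complainant must meet clear and convincing evidence (weight exceeds 79): on (a) the weight is 89, which does exceed 79, so (a) meets the standard; on (b) the weight is 90, which does exceed 79, so (b) meets the standard; on (c) the weight is 91 less the opposing 1 gives net 90, which does exceed 79, so (c) meets the standard.
  Stage 1 carried; the burden shifts to the licensee.
At Stage 2 the licensee must meet the preponderance of the evidence (weight is at least 49): on (d) the weight is 58, which does reach 49, so (d) meets the standard; on (e) the weight is 66 less the opposing 9 gives net 57, which does reach 49, so (e) meets the standard.
  Stage 2 is satisfied; the onus moves to the complainant.
At Stage 3 the complainant must meet the preponderance of the evidence (weight is at least 49): on (f) the weight is 44, which does not reach 49, so (f) does not meet the standard; on (g) the weight is 58, which does reach 49, so (g) meets the standard.
  Not every element is met, so the complainant fails to carry Stage 3.
The analysis ends at Stage 3; the licensee prevails.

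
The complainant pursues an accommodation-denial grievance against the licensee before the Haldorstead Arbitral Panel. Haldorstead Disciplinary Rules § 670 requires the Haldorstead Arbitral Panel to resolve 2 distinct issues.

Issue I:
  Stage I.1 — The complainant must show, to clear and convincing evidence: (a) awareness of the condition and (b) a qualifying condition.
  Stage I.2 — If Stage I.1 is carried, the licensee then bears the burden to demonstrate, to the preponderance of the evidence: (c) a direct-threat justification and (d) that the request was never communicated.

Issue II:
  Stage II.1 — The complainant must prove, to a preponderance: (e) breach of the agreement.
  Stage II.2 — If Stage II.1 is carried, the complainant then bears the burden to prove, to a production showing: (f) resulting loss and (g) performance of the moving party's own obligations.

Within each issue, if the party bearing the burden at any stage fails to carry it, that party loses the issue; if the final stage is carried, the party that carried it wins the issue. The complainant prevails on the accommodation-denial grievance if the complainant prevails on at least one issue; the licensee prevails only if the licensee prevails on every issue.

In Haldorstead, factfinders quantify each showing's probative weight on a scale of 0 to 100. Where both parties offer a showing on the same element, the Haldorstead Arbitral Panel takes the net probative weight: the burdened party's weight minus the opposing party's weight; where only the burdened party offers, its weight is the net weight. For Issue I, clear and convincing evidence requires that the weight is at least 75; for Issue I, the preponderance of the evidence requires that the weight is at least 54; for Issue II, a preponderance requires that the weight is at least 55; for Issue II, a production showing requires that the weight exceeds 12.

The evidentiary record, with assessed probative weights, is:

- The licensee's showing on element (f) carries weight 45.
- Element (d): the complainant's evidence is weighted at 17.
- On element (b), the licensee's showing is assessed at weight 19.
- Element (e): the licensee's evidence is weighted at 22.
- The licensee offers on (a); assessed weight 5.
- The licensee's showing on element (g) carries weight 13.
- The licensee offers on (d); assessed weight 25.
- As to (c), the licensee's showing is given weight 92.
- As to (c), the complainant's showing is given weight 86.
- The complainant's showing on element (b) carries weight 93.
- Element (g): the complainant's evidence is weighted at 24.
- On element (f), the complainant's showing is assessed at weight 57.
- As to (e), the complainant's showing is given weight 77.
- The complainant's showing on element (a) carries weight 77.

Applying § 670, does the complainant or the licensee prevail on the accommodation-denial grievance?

— Issue I —
Stage I.1 — burden on complainant; standard: clear and convincing evidence (weight is at least 75).
    (a): 77 − 5 = 72 < 75 [not met]
    (b): 93 − 19 = 74 < 75 [not met]
  Not every element is met, so the complainant fails to carry Stage I.1.
The licensee prevails on this issue.
— Issue II —
Stage II.1 (complainant, a preponderance, weight is at least 55): (e) net 77−22=55 ≥ 55 — meets.
  Stage II.1 is satisfied; the complainant continues to bear the burden.
Stage II.2 (complainant, a production showing, weight exceeds 12): (f) net 57−45=12 ≤ 12 — fails; (g) net 24−13=11 ≤ 12 — fails.
  Stage II.2 not carried; the complainant fails its burden.
So the licensee prevails on this issue.
Per-issue: Issue I → licensee; Issue II → licensee. The complainant must prevail on at least one issue; overall, the licensee prevails.

licensee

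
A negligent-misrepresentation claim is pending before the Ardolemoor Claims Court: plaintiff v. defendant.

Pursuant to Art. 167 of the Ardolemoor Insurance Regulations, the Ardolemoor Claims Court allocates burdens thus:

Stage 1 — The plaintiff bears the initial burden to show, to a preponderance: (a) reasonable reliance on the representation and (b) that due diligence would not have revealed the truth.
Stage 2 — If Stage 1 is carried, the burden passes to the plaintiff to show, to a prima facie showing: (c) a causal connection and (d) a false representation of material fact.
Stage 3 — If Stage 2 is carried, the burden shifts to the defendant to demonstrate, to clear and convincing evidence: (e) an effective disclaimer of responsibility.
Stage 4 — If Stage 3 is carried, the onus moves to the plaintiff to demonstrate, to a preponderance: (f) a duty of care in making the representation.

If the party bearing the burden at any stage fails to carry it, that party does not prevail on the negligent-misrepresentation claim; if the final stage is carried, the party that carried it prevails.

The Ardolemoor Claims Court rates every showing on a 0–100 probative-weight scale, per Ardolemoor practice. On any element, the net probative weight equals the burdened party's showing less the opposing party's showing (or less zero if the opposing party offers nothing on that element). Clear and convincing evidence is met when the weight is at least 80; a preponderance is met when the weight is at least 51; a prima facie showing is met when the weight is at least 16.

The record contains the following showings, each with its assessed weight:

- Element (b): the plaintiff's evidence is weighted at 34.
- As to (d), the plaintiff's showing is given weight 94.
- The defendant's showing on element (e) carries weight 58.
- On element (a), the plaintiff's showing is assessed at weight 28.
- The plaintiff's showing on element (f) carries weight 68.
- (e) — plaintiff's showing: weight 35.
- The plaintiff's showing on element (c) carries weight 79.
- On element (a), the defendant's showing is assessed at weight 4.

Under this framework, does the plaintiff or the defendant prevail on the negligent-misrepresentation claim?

defendant

Stage 1 — burden on plaintiff; standard: a preponderance (weight is at least 51).
    (a): 28 − 4 = 24 < 51 [not met]
    (b): 34 < 51 [not met]
  Stage 1 not carried; the plaintiff fails its burden.
The defendant prevails.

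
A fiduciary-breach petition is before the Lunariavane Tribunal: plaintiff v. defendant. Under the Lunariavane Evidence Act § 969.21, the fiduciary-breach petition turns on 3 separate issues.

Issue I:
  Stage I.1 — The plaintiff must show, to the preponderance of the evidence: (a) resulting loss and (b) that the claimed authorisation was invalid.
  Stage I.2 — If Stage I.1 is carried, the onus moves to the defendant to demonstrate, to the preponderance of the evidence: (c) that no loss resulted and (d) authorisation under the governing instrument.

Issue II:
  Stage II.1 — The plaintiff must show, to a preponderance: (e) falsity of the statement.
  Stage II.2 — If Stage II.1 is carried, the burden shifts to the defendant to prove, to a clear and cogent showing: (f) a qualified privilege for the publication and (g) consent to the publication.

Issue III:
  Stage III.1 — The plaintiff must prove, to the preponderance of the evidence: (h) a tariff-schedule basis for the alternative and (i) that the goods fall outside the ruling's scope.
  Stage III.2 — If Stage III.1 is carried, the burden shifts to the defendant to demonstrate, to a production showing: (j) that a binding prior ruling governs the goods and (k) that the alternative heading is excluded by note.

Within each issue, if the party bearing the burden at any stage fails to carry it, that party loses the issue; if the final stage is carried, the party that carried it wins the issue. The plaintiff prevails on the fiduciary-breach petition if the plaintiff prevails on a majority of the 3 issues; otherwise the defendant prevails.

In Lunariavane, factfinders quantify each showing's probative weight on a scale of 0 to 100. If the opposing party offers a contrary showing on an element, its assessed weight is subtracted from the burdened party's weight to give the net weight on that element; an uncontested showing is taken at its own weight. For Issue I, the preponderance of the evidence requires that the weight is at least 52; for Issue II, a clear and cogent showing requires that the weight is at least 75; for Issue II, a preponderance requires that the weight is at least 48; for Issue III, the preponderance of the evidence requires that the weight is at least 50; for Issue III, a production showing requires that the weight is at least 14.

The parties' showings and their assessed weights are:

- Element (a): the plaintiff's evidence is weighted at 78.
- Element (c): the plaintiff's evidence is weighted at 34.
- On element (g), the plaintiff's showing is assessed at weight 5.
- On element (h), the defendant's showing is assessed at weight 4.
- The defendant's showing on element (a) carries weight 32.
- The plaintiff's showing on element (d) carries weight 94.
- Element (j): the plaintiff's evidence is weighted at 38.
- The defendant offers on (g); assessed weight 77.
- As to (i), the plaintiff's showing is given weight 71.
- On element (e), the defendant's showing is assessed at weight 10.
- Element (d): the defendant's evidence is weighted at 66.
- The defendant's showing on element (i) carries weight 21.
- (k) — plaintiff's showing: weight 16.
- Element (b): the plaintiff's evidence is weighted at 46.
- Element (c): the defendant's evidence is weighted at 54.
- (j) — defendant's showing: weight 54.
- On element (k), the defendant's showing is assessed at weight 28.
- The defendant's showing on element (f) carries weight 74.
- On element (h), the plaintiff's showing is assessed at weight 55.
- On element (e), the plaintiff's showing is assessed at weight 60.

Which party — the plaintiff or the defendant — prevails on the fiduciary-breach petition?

— Issue I —
Stage I.1 — burden on plaintiff; standard: the preponderance of the evidence (weight is at least 52).
    (a): 78 − 32 = 46 < 52 [not met]
    (b): 46 < 52 [not met]
  Not every element is met, so the plaintiff fails to carry Stage I.1.
The analysis ends at Stage I.1; the defendant prevails on this issue.
— Issue II —
Stage II.1 — burden on plaintiff; standard: a preponderance (weight is at least 48).
    (e): 60 − 10 = 50 ≥ 48 [met]
  Stage II.1 carried; the burden shifts to the defendant.
Stage II.2 — burden on defendant; standard: a clear and cogent showing (weight is at least 75).
    (f): 74 < 75 [not met]
    (g): 77 − 5 = 72 < 75 [not met]
  The defendant does not carry Stage II.2.
The analysis ends at Stage II.2; the plaintiff prevails on this issue.
— Issue III —
Stage III.1 (plaintiff, the preponderance of the evidence, weight is at least 50): (h) net 55−4=51 ≥ 50 — meets; (i) net 71−21=50 ≥ 50 — meets.
  All elements met. The burden passes to the defendant.
Stage III.2 (defendant, a production showing, weight is at least 14): (j) net 54−38=16 ≥ 14 — meets; (k) net 28−16=12 < 14 — fails.
  Not every element is met, so the defendant fails to carry Stage III.2.
The plaintiff prevails on this issue.
Per-issue: Issue I → defendant; Issue II → plaintiff; Issue III → plaintiff. The plaintiff must prevail on a majority of issues; overall, the plaintiff prevails.

plaintiff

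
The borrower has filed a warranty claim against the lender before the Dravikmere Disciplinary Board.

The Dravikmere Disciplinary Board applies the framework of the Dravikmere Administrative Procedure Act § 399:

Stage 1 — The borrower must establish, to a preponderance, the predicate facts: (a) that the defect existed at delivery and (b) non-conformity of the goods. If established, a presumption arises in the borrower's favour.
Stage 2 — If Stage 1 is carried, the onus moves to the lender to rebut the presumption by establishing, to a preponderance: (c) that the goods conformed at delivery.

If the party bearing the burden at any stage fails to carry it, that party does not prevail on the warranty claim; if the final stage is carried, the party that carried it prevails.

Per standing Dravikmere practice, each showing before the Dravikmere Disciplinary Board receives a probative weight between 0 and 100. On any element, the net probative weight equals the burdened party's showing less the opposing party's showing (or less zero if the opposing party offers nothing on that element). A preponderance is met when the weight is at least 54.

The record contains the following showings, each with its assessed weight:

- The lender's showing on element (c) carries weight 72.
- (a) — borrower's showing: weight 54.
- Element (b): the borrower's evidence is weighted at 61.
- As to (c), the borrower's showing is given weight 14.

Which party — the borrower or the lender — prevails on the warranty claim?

Stage 1 — burden on borrower; standard: a preponderance (weight is at least 54).
    (a): 54 ≥ 54 [met]
    (b): 61 ≥ 54 [met]
  Stage 1 is satisfied; the onus moves to the lender.
Stage 2 — burden on lender; standard: a preponderance (weight is at least 54).
    (c): 72 − 14 = 58 ≥ 54 [met]
  Stage 2 carried; the final stage is satisfied.
With every stage satisfied, the lender prevails.

lender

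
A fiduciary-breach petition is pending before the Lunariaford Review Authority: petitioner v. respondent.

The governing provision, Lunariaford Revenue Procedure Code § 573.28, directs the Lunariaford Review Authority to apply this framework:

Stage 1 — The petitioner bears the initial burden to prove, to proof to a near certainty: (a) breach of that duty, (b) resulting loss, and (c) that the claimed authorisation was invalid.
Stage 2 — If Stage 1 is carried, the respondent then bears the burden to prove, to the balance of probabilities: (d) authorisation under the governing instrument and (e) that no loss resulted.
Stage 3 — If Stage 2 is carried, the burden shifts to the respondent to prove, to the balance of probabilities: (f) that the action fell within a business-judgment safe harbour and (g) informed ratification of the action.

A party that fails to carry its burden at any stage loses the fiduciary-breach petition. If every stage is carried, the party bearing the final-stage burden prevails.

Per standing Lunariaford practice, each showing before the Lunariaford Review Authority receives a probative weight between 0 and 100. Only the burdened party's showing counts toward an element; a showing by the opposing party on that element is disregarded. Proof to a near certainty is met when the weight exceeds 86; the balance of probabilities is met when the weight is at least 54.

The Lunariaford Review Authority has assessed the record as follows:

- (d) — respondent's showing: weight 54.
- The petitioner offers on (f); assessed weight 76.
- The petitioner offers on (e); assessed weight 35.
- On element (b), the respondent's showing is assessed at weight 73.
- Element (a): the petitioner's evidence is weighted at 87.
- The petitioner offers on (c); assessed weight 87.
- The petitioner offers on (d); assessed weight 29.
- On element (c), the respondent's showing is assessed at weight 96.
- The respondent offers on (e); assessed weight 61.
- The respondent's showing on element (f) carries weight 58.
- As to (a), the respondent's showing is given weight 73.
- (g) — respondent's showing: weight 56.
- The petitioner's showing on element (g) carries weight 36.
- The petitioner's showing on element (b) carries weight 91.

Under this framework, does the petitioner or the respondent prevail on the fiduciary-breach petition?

Stage 1 (petitioner, proof to a near certainty, weight exceeds 86): (a) 87 (respondent's 73 disregarded) > 86 — meets; (b) 91 (respondent's 73 disregarded) > 86 — meets; (c) 87 (respondent's 96 disregarded) > 86 — meets.
  Stage 1 carried; the burden shifts to the respondent.
Stage 2 (respondent, the balance of probabilities, weight is at least 54): (d) 54 (petitioner's 29 disregarded) ≥ 54 — meets; (e) 61 (petitioner's 35 disregarded) ≥ 54 — meets.
  All elements met. The respondent retains the burden for Stage 3.
Stage 3 (respondent, the balance of probabilities, weight is at least 54): (f) 58 (petitioner's 76 disregarded) ≥ 54 — meets; (g) 56 (petitioner's 36 disregarded) ≥ 54 — meets.
  Stage 3 carried; the final stage is satisfied.
Every stage carried; the respondent prevails.

respondent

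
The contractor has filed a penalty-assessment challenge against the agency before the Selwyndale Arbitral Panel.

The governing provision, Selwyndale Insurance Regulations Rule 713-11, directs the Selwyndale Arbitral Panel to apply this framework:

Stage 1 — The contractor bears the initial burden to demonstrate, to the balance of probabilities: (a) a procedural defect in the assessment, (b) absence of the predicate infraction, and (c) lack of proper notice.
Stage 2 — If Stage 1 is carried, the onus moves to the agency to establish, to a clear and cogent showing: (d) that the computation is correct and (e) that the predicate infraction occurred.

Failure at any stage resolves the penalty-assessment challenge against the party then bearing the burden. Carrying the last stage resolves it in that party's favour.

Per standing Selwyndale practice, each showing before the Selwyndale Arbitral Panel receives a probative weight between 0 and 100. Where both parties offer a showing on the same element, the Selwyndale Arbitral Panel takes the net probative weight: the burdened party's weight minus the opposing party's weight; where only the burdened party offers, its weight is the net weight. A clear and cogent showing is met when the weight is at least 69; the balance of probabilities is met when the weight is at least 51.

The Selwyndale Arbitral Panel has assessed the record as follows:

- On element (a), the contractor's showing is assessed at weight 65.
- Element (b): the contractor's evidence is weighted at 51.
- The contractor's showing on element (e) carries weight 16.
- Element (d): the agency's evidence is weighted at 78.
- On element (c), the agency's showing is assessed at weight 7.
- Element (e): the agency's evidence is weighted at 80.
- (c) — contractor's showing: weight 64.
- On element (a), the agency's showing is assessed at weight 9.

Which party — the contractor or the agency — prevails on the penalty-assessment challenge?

Stage 1 — burden on contractor; standard: the balance of probabilities (weight is at least 51).
    (a): 65 − 9 = 56 ≥ 51 [met]
    (b): 51 ≥ 51 [met]
    (c): 64 − 7 = 57 ≥ 51 [met]
  The contractor carries Stage 1; the agency now bears the burden.
Stage 2 — burden on agency; standard: a clear and cogent showing (weight is at least 69).
    (d): 78 ≥ 69 [met]
    (e): 80 − 16 = 64 < 69 [not met]
  Stage 2 not carried; the agency fails its burden.
The analysis ends at Stage 2; the contractor prevails.

contractor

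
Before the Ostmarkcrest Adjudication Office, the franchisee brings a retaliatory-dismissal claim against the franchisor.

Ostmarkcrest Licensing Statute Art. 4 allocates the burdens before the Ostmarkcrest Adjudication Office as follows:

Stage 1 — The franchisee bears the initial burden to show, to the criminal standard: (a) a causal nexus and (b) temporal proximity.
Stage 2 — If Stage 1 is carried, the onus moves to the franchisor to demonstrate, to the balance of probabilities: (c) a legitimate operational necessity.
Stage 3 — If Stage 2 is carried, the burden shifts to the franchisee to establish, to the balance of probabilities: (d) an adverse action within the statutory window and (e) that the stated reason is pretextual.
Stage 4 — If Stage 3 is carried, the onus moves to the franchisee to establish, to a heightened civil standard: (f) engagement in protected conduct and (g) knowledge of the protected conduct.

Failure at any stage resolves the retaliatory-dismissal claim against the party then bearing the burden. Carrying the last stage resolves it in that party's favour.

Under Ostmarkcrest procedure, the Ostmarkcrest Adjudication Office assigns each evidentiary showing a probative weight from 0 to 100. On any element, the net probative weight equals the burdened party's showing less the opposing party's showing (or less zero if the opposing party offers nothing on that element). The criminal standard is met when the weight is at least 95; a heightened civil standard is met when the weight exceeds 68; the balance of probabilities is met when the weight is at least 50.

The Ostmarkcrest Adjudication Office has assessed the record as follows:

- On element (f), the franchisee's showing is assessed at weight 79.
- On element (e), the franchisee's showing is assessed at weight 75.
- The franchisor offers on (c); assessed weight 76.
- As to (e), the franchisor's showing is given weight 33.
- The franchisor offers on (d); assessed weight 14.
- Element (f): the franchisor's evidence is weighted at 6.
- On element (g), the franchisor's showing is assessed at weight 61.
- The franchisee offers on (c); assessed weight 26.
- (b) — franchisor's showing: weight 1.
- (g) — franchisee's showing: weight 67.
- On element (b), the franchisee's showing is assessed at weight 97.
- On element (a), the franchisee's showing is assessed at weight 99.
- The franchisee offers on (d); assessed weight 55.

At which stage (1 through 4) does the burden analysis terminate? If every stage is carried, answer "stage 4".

Stage 1 — burden on franchisee; standard: the criminal standard (weight is at least 95).
    (a): 99 ≥ 95 [met]
    (b): 97 − 1 = 96 ≥ 95 [met]
  The franchisee carries Stage 1; the franchisor now bears the burden.
Stage 2 — burden on franchisor; standard: the balance of probabilities (weight is at least 50).
    (c): 76 − 26 = 50 ≥ 50 [met]
  All elements met. The burden passes to the franchisee.
Stage 3 — burden on franchisee; standard: the balance of probabilities (weight is at least 50).
    (d): 55 − 14 = 41 < 50 [not met]
    (e): 75 − 33 = 42 < 50 [not met]
  Stage 3 not carried; the franchisee fails its burden.
The franchisor prevails.

stage 3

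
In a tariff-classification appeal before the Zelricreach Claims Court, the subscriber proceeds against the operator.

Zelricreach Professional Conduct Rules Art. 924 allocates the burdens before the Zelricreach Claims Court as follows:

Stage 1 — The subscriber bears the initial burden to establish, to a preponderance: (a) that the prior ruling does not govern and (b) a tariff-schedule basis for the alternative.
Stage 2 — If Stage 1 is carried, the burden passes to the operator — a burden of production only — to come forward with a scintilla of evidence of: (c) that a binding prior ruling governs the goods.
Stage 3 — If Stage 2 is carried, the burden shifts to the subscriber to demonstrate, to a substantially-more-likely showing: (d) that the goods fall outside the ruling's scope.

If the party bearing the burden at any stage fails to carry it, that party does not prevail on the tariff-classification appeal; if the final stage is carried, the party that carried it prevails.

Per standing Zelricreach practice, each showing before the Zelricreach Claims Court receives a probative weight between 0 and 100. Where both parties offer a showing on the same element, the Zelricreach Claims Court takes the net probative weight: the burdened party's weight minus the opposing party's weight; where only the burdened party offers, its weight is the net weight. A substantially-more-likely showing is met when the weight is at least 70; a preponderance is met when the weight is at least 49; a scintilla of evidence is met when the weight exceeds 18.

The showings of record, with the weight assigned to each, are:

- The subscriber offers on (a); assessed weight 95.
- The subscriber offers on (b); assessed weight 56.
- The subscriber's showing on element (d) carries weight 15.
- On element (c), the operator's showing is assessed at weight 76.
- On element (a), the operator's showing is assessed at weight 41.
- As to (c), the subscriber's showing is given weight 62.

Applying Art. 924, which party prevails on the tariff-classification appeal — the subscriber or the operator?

Stage 1 (subscriber, a preponderance, weight is at least 49): (a) net 95−41=54 ≥ 49 — meets; (b) 56 ≥ 49 — meets.
  Stage 1 is satisfied; the onus moves to the operator.
Stage 2 (operator, a scintilla of evidence, weight exceeds 18): (c) net 76−62=14 ≤ 18 — fails.
  Stage 2 not carried; the operator fails its burden.
So the subscriber prevails.

subscriber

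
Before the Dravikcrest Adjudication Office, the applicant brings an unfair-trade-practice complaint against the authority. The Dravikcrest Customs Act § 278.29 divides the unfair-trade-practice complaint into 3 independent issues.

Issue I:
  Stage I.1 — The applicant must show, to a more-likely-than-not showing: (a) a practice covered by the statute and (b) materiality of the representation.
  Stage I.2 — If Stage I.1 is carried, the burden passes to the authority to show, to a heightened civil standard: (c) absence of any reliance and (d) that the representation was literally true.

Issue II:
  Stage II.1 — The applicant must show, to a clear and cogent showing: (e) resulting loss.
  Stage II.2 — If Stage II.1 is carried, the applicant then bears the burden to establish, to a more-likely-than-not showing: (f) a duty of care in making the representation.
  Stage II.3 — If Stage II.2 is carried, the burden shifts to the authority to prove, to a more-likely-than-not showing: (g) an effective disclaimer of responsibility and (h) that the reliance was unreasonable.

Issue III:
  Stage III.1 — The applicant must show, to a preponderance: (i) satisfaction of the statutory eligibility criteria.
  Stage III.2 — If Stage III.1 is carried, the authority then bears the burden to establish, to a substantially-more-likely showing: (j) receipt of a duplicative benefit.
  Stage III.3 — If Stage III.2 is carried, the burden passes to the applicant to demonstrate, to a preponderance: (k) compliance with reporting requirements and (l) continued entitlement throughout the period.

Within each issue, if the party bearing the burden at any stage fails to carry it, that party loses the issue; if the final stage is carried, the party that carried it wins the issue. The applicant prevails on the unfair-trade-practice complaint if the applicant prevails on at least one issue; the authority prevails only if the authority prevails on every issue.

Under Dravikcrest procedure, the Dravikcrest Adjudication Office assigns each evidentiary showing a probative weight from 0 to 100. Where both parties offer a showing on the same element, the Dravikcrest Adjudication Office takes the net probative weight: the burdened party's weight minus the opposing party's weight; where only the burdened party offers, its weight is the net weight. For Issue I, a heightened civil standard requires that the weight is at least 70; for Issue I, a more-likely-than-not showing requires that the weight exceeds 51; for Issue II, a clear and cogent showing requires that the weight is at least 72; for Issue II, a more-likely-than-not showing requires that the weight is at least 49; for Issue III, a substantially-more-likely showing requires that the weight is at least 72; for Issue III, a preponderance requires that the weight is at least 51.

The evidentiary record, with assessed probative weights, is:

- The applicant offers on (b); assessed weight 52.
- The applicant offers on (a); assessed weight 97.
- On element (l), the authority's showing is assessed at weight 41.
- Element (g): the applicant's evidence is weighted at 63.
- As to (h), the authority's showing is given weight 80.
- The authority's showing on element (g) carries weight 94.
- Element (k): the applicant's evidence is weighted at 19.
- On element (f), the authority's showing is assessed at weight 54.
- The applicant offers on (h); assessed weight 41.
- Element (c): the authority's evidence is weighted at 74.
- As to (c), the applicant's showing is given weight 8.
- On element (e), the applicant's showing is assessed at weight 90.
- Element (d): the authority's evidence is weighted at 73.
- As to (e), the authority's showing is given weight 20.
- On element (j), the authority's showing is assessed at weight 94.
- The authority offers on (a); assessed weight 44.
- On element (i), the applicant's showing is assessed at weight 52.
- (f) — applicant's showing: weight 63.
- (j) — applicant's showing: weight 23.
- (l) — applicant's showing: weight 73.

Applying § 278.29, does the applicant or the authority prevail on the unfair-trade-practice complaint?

applicant

— Issue I —
Stage I.1 (applicant, a more-likely-than-not showing, weight exceeds 51): (a) net 97−44=53 > 51 — meets; (b) 52 > 51 — meets.
  The applicant carries Stage I.1; the authority now bears the burden.
Stage I.2 (authority, a heightened civil standard, weight is at least 70): (c) net 74−8=66 < 70 — fails; (d) 73 ≥ 70 — meets.
  Not every element is met, so the authority fails to carry Stage I.2.
The applicant prevails on this issue.
— Issue II —
At Stage II.1 the applicant must meet a clear and cogent showing (weight is at least 72): on (e) the weight is 90 less the opposing 20 gives net 70, which does not reach 72, so (e) does not meet the standard.
  Stage II.1 not carried; the applicant fails its burden.
The authority prevails on this issue.
— Issue III —
Stage III.1 — burden on applicant; standard: a preponderance (weight is at least 51).
    (i): 52 ≥ 51 [met]
  Stage III.1 is satisfied; the onus moves to the authority.
Stage III.2 — burden on authority; standard: a substantially-more-likely showing (weight is at least 72).
    (j): 94 − 23 = 71 < 72 [not met]
  Not every element is met, so the authority fails to carry Stage III.2.
So the applicant prevails on this issue.
Per-issue: Issue I → applicant; Issue II → authority; Issue III → applicant. The applicant must prevail on at least one issue; overall, the applicant prevails.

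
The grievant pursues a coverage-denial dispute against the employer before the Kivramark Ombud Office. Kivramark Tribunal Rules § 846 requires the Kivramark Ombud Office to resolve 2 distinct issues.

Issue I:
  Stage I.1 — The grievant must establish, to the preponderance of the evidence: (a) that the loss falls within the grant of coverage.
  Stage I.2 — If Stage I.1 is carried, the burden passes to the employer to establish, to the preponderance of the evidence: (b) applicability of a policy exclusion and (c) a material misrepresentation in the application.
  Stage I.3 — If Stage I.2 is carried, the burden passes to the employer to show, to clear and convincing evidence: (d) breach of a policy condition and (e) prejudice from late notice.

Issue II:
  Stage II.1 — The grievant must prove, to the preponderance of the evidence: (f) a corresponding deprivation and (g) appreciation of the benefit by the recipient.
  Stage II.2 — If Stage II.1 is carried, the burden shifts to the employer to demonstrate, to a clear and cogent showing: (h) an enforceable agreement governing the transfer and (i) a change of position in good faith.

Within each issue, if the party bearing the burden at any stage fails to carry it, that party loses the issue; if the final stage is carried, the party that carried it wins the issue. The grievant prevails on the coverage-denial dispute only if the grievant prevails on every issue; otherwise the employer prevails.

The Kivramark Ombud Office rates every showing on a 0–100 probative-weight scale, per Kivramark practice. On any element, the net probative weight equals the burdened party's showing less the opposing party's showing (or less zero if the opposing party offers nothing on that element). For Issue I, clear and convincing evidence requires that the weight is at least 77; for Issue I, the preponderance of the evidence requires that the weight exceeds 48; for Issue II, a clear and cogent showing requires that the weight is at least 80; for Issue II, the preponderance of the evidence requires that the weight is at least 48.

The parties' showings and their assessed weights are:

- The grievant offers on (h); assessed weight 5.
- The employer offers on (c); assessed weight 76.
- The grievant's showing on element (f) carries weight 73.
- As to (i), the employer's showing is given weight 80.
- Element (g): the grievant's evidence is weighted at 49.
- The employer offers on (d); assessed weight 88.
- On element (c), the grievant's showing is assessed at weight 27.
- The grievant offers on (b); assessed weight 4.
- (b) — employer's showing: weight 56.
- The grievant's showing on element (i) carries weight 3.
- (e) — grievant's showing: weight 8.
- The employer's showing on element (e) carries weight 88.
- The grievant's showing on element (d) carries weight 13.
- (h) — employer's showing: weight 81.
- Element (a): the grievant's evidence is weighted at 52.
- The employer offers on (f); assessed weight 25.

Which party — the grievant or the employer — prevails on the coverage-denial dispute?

grievant

— Issue I —
Stage I.1 — burden on grievant; standard: the preponderance of the evidence (weight exceeds 48).
    (a): 52 > 48 [met]
  Stage I.1 is satisfied; the onus moves to the employer.
Stage I.2 — burden on employer; standard: the preponderance of the evidence (weight exceeds 48).
    (b): 56 − 4 = 52 > 48 [met]
    (c): 76 − 27 = 49 > 48 [met]
  Stage I.2 carried; the burden remains with the employer.
Stage I.3 — burden on employer; standard: clear and convincing evidence (weight is at least 77).
    (d): 88 − 13 = 75 < 77 [not met]
    (e): 88 − 8 = 80 ≥ 77 [met]
  Not every element is met, so the employer fails to carry Stage I.3.
So the grievant prevails on this issue.
— Issue II —
Stage II.1 — burden on grievant; standard: the preponderance of the evidence (weight is at least 48).
    (f): 73 − 25 = 48 ≥ 48 [met]
    (g): 49 ≥ 48 [met]
  Stage II.1 carried; the burden shifts to the employer.
Stage II.2 — burden on employer; standard: a clear and cogent showing (weight is at least 80).
    (h): 81 − 5 = 76 < 80 [not met]
    (i): 80 − 3 = 77 < 80 [not met]
  The employer does not carry Stage II.2.
So the grievant prevails on this issue.
Per-issue: Issue I → grievant; Issue II → grievant. The grievant must prevail on every issue; overall, the grievant prevails.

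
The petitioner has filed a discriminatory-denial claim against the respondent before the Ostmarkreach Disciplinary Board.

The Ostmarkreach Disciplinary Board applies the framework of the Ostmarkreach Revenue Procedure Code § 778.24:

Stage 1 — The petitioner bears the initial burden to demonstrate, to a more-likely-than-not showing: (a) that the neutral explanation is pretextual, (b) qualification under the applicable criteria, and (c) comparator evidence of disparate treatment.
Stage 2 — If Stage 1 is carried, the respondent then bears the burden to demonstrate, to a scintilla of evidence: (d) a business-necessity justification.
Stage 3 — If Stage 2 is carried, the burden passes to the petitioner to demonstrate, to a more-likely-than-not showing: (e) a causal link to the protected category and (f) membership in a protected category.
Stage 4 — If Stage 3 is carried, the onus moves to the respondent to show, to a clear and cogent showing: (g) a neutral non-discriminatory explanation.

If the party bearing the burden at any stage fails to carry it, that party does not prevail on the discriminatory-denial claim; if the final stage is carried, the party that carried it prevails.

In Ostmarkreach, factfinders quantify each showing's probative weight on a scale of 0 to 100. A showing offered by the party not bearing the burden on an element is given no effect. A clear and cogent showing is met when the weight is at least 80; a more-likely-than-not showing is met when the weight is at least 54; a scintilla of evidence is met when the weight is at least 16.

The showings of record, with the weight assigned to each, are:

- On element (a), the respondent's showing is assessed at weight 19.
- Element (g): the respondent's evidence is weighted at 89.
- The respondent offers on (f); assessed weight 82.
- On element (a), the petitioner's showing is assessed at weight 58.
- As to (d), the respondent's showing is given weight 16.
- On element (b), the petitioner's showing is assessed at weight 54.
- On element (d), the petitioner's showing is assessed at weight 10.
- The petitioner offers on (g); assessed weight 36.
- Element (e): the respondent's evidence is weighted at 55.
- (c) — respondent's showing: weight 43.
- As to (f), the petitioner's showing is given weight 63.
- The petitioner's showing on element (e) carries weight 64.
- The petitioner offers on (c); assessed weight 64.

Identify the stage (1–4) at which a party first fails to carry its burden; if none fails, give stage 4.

stage 4

Stage 1 (petitioner, a more-likely-than-not showing, weight is at least 54): (a) 58 (respondent's 19 disregarded) ≥ 54 — meets; (b) 54 ≥ 54 — meets; (c) 64 (respondent's 43 disregarded) ≥ 54 — meets.
  All elements met. The burden passes to the respondent.
Stage 2 (respondent, a scintilla of evidence, weight is at least 16): (d) 16 (petitioner's 10 disregarded) ≥ 16 — meets.
  All elements met. The burden passes to the petitioner.
Stage 3 (petitioner, a more-likely-than-not showing, weight is at least 54): (e) 64 (respondent's 55 disregarded) ≥ 54 — meets; (f) 63 (respondent's 82 disregarded) ≥ 54 — meets.
  Stage 3 is satisfied; the onus moves to the respondent.
Stage 4 (respondent, a clear and cogent showing, weight is at least 80): (g) 89 (petitioner's 36 disregarded) ≥ 80 — meets.
  All elements met at the final stage.
Every stage carried; the respondent prevails.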